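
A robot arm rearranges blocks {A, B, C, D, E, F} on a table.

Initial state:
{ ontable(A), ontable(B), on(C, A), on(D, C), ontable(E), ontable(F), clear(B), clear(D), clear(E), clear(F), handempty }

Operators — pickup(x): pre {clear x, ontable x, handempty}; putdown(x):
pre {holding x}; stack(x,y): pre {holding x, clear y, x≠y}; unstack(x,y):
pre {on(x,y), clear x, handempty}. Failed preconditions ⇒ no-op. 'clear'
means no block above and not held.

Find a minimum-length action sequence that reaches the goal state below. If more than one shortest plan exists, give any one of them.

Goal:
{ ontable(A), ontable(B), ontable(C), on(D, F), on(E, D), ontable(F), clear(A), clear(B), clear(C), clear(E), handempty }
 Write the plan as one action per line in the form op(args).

unstack(D, C)
stack(D, F)
pickup(E)
stack(E, D)
unstack(C, A)
putdown(C)

step 1 (unstack(D, C)): towers=[A/C; B; E; F] holding=D
step 2 (stack(D, F)): towers=[A/C; B; E; F/D] holding=-
step 3 (pickup(E)): towers=[A/C; B; F/D] holding=E
step 4 (stack(E, D)): towers=[A/C; B; F/D/E] holding=-
step 5 (unstack(C, A)): towers=[A; B; F/D/E] holding=C
step 6 (putdown(C)): towers=[A; B; C; F/D/E] holding=-
goal check: towers=[A; B; C; F/D/E] holding=- — reached (length 6, optimal by BFS)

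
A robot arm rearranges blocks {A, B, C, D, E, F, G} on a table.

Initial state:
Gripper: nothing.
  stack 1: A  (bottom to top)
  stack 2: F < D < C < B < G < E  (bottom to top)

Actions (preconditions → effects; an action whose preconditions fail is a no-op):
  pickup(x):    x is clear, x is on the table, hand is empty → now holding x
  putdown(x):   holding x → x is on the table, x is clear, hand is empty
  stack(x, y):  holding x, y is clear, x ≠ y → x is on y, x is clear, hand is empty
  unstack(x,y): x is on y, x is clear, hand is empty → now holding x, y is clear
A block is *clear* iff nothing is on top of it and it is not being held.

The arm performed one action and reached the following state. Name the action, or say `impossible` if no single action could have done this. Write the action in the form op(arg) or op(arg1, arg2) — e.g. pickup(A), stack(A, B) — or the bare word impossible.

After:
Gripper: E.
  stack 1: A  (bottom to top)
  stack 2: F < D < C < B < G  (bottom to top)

target: towers=[A; F/D/C/B/G] holding=E
         pickup(A) → towers=[F/D/C/B/G/E] holding=A
     unstack(E, G) → towers=[A; F/D/C/B/G] holding=E  ← match

unstack(E, G)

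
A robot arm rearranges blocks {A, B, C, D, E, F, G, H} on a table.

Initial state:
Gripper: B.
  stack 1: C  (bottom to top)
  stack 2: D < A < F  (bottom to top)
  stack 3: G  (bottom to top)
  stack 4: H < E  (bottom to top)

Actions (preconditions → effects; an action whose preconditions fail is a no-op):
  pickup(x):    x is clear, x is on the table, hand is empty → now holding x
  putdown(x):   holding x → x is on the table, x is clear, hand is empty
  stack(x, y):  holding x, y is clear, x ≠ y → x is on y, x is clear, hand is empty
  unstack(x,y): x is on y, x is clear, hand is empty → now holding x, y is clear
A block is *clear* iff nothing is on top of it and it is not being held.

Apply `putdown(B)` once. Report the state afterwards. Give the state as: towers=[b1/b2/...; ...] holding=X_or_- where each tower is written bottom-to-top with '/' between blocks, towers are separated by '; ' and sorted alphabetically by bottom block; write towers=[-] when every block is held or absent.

towers=[B; C; D/A/F; G; H/E] holding=-

before: towers=[C; D/A/F; G; H/E] holding=B
pre[putdown(B)]: holding(B) ok
all met → apply putdown(B)
after:  towers=[B; C; D/A/F; G; H/E] holding=-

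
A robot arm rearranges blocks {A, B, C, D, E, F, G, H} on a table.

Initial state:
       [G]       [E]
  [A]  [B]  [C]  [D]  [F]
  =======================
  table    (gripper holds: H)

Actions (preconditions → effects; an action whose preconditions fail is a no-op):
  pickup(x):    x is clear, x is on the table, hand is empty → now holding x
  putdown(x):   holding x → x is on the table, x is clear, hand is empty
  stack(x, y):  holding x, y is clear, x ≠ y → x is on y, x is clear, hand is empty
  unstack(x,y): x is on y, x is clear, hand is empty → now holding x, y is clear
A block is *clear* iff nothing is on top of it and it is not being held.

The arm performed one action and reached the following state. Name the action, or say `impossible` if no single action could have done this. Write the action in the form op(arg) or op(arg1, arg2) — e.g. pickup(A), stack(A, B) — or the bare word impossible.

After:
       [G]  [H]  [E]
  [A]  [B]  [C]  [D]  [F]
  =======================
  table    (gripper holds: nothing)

target: towers=[A; B/G; C/H; D/E; F] holding=-
        putdown(H) → towers=[A; B/G; C; D/E; F; H] holding=-
       stack(H, G) → towers=[A; B/G/H; C; D/E; F] holding=-
       stack(H, A) → towers=[A/H; B/G; C; D/E; F] holding=-
       stack(H, E) → towers=[A; B/G; C; D/E/H; F] holding=-
       stack(H, F) → towers=[A; B/G; C; D/E; F/H] holding=-
       stack(H, C) → towers=[A; B/G; C/H; D/E; F] holding=-  ← match

stack(H, C)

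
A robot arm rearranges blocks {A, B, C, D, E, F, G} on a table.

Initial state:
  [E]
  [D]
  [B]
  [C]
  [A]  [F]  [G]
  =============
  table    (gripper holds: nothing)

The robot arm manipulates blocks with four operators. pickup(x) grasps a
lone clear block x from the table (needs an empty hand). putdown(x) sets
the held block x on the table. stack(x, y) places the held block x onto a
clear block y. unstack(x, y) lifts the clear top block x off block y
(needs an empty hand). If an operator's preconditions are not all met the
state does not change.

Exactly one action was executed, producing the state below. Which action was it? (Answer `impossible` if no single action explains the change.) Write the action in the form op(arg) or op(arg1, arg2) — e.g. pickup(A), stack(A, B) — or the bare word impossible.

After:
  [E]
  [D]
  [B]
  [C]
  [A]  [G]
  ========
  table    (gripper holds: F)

target: towers=[A/C/B/D/E; G] holding=F
         pickup(F) → towers=[A/C/B/D/E; G] holding=F  ← match
         pickup(G) → towers=[A/C/B/D/E; F] holding=G
     unstack(E, D) → towers=[A/C/B/D; F; G] holding=E

pickup(F)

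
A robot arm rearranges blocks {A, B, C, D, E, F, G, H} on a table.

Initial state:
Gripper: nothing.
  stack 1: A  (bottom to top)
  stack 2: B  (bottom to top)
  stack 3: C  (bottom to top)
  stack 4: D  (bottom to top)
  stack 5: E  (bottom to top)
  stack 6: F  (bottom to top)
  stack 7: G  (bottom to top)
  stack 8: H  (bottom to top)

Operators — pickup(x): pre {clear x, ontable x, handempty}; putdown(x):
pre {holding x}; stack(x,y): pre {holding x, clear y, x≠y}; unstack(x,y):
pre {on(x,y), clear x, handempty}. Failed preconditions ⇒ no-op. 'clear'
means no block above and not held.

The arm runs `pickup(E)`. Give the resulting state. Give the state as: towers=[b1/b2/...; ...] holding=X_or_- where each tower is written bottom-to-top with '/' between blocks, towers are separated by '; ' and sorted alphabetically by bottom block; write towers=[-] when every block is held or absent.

towers=[A; B; C; D; F; G; H] holding=E

before: towers=[A; B; C; D; E; F; G; H] holding=-
pre[pickup(E)]: clear(E) ok, ontable(E) ok, handempty ok
all met → apply pickup(E)
after:  towers=[A; B; C; D; F; G; H] holding=E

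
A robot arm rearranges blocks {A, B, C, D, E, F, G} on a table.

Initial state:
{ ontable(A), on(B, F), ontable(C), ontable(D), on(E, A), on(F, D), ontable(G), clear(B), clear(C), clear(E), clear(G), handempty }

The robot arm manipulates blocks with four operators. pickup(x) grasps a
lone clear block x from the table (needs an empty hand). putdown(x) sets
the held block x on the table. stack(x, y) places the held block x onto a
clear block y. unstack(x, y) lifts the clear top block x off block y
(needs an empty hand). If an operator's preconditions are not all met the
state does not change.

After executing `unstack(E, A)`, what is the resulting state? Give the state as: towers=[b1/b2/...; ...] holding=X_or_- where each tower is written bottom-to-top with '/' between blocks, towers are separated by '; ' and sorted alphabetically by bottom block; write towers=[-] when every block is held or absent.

before: towers=[A/E; C; D/F/B; G] holding=-
pre[unstack(E, A)]: on(E,A) yes, clear(E) yes, handempty yes
all met → apply unstack(E, A)
after:  towers=[A; C; D/F/B; G] holding=E

towers=[A; C; D/F/B; G] holding=E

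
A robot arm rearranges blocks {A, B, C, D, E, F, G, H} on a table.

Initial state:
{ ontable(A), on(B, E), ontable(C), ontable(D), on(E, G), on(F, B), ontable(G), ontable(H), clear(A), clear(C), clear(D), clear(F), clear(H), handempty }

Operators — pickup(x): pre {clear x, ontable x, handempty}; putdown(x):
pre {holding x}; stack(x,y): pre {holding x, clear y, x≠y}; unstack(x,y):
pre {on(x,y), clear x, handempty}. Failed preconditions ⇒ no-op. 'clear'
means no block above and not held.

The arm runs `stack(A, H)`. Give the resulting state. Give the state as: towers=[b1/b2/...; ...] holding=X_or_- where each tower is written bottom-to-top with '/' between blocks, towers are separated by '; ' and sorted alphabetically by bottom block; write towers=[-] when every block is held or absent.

towers=[A; C; D; G/E/B/F; H] holding=-

before: towers=[A; C; D; G/E/B/F; H] holding=-
pre[stack(A, H)]: holding(A) fail, clear(H) ok, A≠H ok
holding(A) unmet → stack(A, H) is a no-op
after:  towers=[A; C; D; G/E/B/F; H] holding=-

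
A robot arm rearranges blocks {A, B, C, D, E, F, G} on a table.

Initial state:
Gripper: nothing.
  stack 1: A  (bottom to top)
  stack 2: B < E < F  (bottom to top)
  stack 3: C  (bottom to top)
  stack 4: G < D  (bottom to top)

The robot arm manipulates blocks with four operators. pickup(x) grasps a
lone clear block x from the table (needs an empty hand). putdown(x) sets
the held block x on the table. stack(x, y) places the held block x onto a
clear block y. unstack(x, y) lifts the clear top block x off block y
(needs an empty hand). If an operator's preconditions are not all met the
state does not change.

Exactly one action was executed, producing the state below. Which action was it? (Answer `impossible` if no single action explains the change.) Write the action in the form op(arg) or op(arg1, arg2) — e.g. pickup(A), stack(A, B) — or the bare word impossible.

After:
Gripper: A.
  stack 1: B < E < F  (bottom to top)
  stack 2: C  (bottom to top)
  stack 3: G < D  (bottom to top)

target: towers=[B/E/F; C; G/D] holding=A
     unstack(F, E) → towers=[A; B/E; C; G/D] holding=F
     unstack(D, G) → towers=[A; B/E/F; C; G] holding=D
         pickup(A) → towers=[B/E/F; C; G/D] holding=A  ← match
         pickup(C) → towers=[A; B/E/F; G/D] holding=C

pickup(A)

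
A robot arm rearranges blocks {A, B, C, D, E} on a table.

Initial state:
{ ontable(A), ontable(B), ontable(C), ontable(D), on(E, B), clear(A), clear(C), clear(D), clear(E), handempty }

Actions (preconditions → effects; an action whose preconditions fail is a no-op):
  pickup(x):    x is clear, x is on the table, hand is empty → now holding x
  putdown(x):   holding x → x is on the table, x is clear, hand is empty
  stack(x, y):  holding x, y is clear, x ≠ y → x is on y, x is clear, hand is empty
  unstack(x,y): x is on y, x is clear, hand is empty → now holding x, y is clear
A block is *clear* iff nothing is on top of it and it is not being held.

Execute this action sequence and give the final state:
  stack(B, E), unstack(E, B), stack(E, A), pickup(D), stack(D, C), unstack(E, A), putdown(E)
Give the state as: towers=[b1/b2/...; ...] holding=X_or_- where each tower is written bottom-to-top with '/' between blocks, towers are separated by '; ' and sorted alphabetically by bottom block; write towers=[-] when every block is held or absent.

towers=[A; B; C/D; E] holding=-

step 1 (stack(B, E)) [no-op]: towers=[A; B/E; C; D] holding=-
step 2 (unstack(E, B)): towers=[A; B; C; D] holding=E
step 3 (stack(E, A)): towers=[A/E; B; C; D] holding=-
step 4 (pickup(D)): towers=[A/E; B; C] holding=D
step 5 (stack(D, C)): towers=[A/E; B; C/D] holding=-
step 6 (unstack(E, A)): towers=[A; B; C/D] holding=E
step 7 (putdown(E)): towers=[A; B; C/D; E] holding=-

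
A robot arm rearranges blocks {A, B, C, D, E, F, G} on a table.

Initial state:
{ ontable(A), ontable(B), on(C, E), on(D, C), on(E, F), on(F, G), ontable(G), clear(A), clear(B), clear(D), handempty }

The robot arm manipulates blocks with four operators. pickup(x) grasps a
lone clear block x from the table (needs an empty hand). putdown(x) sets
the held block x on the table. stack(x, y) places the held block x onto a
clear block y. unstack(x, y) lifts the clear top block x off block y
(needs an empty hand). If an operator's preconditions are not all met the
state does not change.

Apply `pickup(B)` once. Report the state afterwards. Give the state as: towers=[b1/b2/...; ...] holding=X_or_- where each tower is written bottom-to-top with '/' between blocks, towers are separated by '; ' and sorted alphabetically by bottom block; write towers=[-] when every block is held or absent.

towers=[A; G/F/E/C/D] holding=B

before: towers=[A; B; G/F/E/C/D] holding=-
pre[pickup(B)]: clear(B) ok, ontable(B) ok, handempty ok
all met → apply pickup(B)
after:  towers=[A; G/F/E/C/D] holding=B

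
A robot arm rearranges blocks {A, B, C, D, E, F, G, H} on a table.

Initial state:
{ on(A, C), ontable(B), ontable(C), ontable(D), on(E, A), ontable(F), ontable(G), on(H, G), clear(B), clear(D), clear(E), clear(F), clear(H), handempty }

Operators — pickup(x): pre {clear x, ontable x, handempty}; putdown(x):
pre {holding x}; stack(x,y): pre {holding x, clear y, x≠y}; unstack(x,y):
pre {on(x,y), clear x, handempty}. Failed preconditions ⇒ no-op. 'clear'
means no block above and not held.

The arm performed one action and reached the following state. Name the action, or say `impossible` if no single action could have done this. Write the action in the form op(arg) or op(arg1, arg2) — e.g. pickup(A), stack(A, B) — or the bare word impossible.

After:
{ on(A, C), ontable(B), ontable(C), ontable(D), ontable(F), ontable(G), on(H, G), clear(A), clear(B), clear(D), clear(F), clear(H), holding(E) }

unstack(E, A)

target: towers=[B; C/A; D; F; G/H] holding=E
     unstack(E, A) → towers=[B; C/A; D; F; G/H] holding=E  ← match
     unstack(H, G) → towers=[B; C/A/E; D; F; G] holding=H
         pickup(B) → towers=[C/A/E; D; F; G/H] holding=B
         pickup(F) → towers=[B; C/A/E; D; G/H] holding=F
         pickup(D) → towers=[B; C/A/E; F; G/H] holding=D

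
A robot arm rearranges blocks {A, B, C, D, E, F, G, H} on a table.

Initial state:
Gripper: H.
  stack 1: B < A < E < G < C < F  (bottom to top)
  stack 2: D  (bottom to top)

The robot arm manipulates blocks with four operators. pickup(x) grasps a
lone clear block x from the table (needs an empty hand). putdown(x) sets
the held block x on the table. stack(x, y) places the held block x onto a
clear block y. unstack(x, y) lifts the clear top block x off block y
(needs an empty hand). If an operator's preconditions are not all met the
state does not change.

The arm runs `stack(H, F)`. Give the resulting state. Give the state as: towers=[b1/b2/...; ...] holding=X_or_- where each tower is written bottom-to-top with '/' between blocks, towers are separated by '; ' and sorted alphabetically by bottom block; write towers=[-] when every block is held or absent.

towers=[B/A/E/G/C/F/H; D] holding=-

before: towers=[B/A/E/G/C/F; D] holding=H
pre[stack(H, F)]: holding(H) yes, clear(F) yes, H≠F yes
all met → apply stack(H, F)
after:  towers=[B/A/E/G/C/F/H; D] holding=-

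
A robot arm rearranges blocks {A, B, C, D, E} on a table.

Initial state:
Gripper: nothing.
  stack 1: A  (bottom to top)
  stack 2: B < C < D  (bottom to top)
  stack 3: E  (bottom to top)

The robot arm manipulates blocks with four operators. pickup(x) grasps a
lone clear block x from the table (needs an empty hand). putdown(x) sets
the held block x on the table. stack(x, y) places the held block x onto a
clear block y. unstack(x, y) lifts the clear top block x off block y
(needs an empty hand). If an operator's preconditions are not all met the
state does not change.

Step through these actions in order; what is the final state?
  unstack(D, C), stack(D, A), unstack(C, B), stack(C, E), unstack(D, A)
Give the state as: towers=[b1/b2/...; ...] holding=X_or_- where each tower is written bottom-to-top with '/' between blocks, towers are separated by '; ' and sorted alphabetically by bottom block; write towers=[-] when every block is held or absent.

step 1 (unstack(D, C)): towers=[A; B/C; E] holding=D
step 2 (stack(D, A)): towers=[A/D; B/C; E] holding=-
step 3 (unstack(C, B)): towers=[A/D; B; E] holding=C
step 4 (stack(C, E)): towers=[A/D; B; E/C] holding=-
step 5 (unstack(D, A)): towers=[A; B; E/C] holding=D

towers=[A; B; E/C] holding=D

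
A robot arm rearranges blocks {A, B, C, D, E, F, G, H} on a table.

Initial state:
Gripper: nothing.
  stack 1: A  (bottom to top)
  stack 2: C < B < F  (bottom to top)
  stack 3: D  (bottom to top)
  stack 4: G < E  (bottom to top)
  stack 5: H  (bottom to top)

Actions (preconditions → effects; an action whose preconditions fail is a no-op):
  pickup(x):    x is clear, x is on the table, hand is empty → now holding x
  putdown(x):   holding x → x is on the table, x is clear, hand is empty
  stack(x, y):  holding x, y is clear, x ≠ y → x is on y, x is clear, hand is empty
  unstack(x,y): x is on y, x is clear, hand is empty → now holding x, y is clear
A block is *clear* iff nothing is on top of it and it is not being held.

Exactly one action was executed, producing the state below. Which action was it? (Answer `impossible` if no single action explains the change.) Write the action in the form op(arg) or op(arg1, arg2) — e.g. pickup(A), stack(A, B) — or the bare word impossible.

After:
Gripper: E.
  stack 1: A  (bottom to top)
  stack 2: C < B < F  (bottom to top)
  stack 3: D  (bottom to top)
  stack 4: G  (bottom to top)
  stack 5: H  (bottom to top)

target: towers=[A; C/B/F; D; G; H] holding=E
         pickup(A) → towers=[C/B/F; D; G/E; H] holding=A
     unstack(E, G) → towers=[A; C/B/F; D; G; H] holding=E  ← match
         pickup(H) → towers=[A; C/B/F; D; G/E] holding=H
     unstack(F, B) → towers=[A; C/B; D; G/E; H] holding=F
         pickup(D) → towers=[A; C/B/F; G/E; H] holding=D

unstack(E, G)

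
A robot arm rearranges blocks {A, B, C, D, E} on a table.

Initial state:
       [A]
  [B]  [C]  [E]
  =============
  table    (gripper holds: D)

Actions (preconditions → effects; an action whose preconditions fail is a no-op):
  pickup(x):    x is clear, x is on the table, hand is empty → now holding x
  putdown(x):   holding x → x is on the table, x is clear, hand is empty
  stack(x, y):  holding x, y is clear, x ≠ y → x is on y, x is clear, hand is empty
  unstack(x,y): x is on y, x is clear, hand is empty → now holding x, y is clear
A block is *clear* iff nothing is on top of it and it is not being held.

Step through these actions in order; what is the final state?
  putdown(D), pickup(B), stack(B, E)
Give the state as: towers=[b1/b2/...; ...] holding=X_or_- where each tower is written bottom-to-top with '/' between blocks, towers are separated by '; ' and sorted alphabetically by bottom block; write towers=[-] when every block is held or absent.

towers=[C/A; D; E/B] holding=-

step 1 (putdown(D)): towers=[B; C/A; D; E] holding=-
step 2 (pickup(B)): towers=[C/A; D; E] holding=B
step 3 (stack(B, E)): towers=[C/A; D; E/B] holding=-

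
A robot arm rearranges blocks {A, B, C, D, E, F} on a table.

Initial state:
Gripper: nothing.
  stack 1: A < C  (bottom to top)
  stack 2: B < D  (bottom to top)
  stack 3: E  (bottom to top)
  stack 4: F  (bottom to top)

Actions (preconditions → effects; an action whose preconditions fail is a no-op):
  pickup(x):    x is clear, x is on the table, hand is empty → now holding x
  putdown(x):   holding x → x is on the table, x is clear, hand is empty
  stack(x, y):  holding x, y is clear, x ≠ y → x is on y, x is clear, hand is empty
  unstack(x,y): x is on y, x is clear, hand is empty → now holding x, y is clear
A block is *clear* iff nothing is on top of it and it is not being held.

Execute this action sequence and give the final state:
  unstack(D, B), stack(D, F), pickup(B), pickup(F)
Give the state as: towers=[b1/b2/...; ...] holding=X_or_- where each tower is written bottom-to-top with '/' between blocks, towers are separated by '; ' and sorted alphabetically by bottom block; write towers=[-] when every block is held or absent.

step 1 (unstack(D, B)): towers=[A/C; B; E; F] holding=D
step 2 (stack(D, F)): towers=[A/C; B; E; F/D] holding=-
step 3 (pickup(B)): towers=[A/C; E; F/D] holding=B
step 4 (pickup(F)) [no-op]: towers=[A/C; E; F/D] holding=B

towers=[A/C; E; F/D] holding=B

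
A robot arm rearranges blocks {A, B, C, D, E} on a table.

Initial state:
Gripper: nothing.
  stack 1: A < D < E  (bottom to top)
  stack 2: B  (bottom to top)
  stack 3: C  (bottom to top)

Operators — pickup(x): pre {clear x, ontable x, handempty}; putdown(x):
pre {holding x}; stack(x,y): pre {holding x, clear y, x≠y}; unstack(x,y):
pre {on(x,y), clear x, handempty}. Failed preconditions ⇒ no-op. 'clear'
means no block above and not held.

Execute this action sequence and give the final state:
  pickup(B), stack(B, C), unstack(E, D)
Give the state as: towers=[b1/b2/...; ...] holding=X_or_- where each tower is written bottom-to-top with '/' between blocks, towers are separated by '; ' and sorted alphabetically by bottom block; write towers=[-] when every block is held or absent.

towers=[A/D; C/B] holding=E

step 1 (pickup(B)): towers=[A/D/E; C] holding=B
step 2 (stack(B, C)): towers=[A/D/E; C/B] holding=-
step 3 (unstack(E, D)): towers=[A/D; C/B] holding=E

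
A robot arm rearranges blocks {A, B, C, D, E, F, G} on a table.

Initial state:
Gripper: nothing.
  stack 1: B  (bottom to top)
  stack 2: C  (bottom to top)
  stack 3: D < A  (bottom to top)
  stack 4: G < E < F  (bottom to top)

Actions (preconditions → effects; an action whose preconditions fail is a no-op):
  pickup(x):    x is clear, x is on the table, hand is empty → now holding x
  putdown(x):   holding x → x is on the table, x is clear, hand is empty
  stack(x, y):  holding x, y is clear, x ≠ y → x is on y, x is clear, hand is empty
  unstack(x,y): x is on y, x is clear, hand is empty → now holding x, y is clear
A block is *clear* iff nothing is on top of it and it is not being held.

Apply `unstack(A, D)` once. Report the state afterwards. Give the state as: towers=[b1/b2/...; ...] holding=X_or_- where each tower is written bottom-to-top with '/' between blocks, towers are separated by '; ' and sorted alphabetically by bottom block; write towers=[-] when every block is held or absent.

before: towers=[B; C; D/A; G/E/F] holding=-
pre[unstack(A, D)]: on(A,D) yes, clear(A) yes, handempty yes
all met → apply unstack(A, D)
after:  towers=[B; C; D; G/E/F] holding=A

towers=[B; C; D; G/E/F] holding=A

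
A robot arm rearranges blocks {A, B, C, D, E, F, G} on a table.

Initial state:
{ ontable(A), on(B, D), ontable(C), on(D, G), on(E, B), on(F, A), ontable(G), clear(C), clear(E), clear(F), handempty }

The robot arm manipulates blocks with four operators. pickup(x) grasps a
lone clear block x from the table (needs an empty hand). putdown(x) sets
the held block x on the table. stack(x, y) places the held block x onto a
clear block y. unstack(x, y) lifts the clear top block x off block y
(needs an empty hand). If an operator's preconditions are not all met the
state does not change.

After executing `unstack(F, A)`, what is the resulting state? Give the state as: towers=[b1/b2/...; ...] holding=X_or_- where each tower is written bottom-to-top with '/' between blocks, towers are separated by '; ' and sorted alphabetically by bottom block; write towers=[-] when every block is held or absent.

towers=[A; C; G/D/B/E] holding=F

before: towers=[A/F; C; G/D/B/E] holding=-
pre[unstack(F, A)]: on(F,A) ok, clear(F) ok, handempty ok
all met → apply unstack(F, A)
after:  towers=[A; C; G/D/B/E] holding=F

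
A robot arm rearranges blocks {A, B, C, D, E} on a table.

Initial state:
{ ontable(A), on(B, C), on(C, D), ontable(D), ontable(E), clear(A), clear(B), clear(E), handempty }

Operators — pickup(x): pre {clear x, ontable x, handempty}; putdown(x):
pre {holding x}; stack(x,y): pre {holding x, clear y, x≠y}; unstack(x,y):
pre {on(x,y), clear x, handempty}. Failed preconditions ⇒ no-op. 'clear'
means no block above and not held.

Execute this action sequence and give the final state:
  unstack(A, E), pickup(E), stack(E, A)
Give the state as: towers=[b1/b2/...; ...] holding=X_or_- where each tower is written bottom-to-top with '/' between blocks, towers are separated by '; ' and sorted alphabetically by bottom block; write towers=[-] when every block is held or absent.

towers=[A/E; D/C/B] holding=-

step 1 (unstack(A, E)) [no-op]: towers=[A; D/C/B; E] holding=-
step 2 (pickup(E)): towers=[A; D/C/B] holding=E
step 3 (stack(E, A)): towers=[A/E; D/C/B] holding=-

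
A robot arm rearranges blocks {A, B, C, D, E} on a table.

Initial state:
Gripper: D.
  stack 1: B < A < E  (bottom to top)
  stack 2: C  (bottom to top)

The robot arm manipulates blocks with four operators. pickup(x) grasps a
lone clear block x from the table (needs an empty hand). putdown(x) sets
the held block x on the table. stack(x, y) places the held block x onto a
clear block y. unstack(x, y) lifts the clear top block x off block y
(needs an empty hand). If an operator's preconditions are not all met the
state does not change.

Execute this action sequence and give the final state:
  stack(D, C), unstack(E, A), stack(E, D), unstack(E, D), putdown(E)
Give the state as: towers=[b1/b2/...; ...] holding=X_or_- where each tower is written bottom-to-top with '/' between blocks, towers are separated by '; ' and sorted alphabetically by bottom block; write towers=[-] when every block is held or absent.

towers=[B/A; C/D; E] holding=-

step 1 (stack(D, C)): towers=[B/A/E; C/D] holding=-
step 2 (unstack(E, A)): towers=[B/A; C/D] holding=E
step 3 (stack(E, D)): towers=[B/A; C/D/E] holding=-
step 4 (unstack(E, D)): towers=[B/A; C/D] holding=E
step 5 (putdown(E)): towers=[B/A; C/D; E] holding=-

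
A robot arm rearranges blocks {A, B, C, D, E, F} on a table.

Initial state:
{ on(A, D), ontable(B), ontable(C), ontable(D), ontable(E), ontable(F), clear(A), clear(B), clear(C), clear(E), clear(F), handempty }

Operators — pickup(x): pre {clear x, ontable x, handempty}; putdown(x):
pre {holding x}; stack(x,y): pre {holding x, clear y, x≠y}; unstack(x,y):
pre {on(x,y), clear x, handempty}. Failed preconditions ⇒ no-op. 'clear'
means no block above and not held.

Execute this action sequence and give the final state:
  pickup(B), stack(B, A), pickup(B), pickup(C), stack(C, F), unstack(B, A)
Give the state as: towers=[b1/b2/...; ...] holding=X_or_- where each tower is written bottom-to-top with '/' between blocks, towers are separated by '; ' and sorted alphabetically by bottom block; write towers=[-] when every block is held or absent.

step 1 (pickup(B)): towers=[C; D/A; E; F] holding=B
step 2 (stack(B, A)): towers=[C; D/A/B; E; F] holding=-
step 3 (pickup(B)) [no-op]: towers=[C; D/A/B; E; F] holding=-
step 4 (pickup(C)): towers=[D/A/B; E; F] holding=C
step 5 (stack(C, F)): towers=[D/A/B; E; F/C] holding=-
step 6 (unstack(B, A)): towers=[D/A; E; F/C] holding=B

towers=[D/A; E; F/C] holding=B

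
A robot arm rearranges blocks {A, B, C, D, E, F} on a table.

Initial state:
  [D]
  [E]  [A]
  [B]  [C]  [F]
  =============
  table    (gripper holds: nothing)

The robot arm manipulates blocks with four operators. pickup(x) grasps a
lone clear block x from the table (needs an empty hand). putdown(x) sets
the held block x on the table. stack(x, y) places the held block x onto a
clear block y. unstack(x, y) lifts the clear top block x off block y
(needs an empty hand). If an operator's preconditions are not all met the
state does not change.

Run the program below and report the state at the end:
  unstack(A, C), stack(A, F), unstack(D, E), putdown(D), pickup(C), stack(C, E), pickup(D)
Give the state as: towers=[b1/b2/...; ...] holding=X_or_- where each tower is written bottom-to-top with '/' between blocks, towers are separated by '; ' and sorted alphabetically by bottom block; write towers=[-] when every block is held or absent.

step 1 (unstack(A, C)): towers=[B/E/D; C; F] holding=A
step 2 (stack(A, F)): towers=[B/E/D; C; F/A] holding=-
step 3 (unstack(D, E)): towers=[B/E; C; F/A] holding=D
step 4 (putdown(D)): towers=[B/E; C; D; F/A] holding=-
step 5 (pickup(C)): towers=[B/E; D; F/A] holding=C
step 6 (stack(C, E)): towers=[B/E/C; D; F/A] holding=-
step 7 (pickup(D)): towers=[B/E/C; F/A] holding=D

towers=[B/E/C; F/A] holding=D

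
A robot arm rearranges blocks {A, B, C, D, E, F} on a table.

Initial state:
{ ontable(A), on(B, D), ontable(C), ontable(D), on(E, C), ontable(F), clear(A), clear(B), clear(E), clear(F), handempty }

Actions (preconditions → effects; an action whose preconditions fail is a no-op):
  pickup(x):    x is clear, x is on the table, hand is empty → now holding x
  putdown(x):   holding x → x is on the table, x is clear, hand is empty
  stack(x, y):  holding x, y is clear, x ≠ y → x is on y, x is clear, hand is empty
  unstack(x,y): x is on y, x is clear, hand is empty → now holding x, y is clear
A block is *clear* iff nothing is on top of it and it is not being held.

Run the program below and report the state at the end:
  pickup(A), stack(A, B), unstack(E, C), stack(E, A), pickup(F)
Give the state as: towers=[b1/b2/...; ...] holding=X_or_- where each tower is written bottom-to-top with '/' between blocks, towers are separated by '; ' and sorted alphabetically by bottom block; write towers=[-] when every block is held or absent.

towers=[C; D/B/A/E] holding=F

step 1 (pickup(A)): towers=[C/E; D/B; F] holding=A
step 2 (stack(A, B)): towers=[C/E; D/B/A; F] holding=-
step 3 (unstack(E, C)): towers=[C; D/B/A; F] holding=E
step 4 (stack(E, A)): towers=[C; D/B/A/E; F] holding=-
step 5 (pickup(F)): towers=[C; D/B/A/E] holding=F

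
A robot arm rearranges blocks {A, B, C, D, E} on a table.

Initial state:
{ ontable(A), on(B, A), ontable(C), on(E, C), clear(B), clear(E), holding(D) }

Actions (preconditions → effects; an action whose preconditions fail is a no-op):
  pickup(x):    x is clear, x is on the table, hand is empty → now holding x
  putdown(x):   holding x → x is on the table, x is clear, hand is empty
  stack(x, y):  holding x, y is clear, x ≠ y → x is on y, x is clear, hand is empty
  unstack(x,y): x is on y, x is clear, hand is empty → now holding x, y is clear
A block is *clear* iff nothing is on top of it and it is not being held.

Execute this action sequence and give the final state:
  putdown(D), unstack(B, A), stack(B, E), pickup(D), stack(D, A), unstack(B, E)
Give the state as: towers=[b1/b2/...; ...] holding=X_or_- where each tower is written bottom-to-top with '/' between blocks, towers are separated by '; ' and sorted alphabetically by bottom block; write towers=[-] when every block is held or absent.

towers=[A/D; C/E] holding=B

step 1 (putdown(D)): towers=[A/B; C/E; D] holding=-
step 2 (unstack(B, A)): towers=[A; C/E; D] holding=B
step 3 (stack(B, E)): towers=[A; C/E/B; D] holding=-
step 4 (pickup(D)): towers=[A; C/E/B] holding=D
step 5 (stack(D, A)): towers=[A/D; C/E/B] holding=-
step 6 (unstack(B, E)): towers=[A/D; C/E] holding=B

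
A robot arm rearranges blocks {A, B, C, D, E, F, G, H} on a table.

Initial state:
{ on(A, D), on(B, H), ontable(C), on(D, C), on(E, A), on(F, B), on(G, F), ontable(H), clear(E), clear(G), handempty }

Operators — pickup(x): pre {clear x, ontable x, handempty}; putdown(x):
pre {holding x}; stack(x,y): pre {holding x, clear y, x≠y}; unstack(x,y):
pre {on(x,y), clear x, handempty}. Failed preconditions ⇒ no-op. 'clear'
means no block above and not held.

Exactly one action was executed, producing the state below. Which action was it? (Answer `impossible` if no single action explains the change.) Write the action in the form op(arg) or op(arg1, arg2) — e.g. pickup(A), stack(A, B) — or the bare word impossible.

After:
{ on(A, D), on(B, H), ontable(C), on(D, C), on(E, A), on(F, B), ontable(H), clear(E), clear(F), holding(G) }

unstack(G, F)

target: towers=[C/D/A/E; H/B/F] holding=G
     unstack(G, F) → towers=[C/D/A/E; H/B/F] holding=G  ← match
     unstack(E, A) → towers=[C/D/A; H/B/F/G] holding=E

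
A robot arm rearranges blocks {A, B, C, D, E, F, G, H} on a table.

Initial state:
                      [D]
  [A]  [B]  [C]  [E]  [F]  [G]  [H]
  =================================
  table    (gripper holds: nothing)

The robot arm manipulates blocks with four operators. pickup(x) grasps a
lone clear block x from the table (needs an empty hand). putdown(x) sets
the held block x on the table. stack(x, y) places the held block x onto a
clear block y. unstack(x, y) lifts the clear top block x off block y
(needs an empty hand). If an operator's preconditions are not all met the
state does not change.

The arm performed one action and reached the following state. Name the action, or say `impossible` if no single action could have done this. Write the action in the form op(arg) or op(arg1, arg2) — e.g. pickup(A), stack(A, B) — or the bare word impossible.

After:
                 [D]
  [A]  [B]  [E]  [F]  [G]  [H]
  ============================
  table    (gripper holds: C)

target: towers=[A; B; E; F/D; G; H] holding=C
         pickup(G) → towers=[A; B; C; E; F/D; H] holding=G
         pickup(A) → towers=[B; C; E; F/D; G; H] holding=A
         pickup(E) → towers=[A; B; C; F/D; G; H] holding=E
         pickup(H) → towers=[A; B; C; E; F/D; G] holding=H
         pickup(B) → towers=[A; C; E; F/D; G; H] holding=B
     unstack(D, F) → towers=[A; B; C; E; F; G; H] holding=D
         pickup(C) → towers=[A; B; E; F/D; G; H] holding=C  ← match

pickup(C)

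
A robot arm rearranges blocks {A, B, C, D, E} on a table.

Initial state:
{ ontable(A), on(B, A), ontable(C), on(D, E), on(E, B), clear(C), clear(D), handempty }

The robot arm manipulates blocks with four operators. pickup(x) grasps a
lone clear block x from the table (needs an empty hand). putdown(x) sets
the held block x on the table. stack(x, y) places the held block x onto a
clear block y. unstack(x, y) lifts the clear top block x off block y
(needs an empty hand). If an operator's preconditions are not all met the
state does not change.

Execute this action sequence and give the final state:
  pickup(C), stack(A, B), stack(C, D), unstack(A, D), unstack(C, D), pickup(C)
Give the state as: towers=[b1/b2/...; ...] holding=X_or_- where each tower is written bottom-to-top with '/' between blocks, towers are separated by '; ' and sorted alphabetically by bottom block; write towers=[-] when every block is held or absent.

step 1 (pickup(C)): towers=[A/B/E/D] holding=C
step 2 (stack(A, B)) [no-op]: towers=[A/B/E/D] holding=C
step 3 (stack(C, D)): towers=[A/B/E/D/C] holding=-
step 4 (unstack(A, D)) [no-op]: towers=[A/B/E/D/C] holding=-
step 5 (unstack(C, D)): towers=[A/B/E/D] holding=C
step 6 (pickup(C)) [no-op]: towers=[A/B/E/D] holding=C

towers=[A/B/E/D] holding=C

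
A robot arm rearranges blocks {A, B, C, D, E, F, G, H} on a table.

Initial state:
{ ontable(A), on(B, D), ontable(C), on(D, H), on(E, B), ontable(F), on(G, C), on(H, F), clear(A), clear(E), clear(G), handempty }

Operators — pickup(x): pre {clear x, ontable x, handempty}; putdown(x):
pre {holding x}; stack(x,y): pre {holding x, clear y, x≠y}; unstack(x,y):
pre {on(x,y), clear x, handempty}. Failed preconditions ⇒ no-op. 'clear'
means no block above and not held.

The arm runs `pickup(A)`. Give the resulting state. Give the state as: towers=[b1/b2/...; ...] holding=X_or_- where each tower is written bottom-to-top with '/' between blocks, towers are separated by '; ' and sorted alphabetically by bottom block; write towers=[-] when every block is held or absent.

towers=[C/G; F/H/D/B/E] holding=A

before: towers=[A; C/G; F/H/D/B/E] holding=-
pre[pickup(A)]: clear(A) yes, ontable(A) yes, handempty yes
all met → apply pickup(A)
after:  towers=[C/G; F/H/D/B/E] holding=A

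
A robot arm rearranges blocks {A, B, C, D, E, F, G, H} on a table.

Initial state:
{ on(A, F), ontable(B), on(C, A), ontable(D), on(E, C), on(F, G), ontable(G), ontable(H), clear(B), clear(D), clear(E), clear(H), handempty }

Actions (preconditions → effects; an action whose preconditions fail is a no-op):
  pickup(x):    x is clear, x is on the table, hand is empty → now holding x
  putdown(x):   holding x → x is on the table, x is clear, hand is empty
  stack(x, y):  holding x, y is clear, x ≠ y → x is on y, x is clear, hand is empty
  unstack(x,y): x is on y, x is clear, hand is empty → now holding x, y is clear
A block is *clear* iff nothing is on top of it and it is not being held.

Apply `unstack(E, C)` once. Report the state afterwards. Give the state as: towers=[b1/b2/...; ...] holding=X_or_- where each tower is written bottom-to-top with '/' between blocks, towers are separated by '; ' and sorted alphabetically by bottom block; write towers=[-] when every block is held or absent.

towers=[B; D; G/F/A/C; H] holding=E

before: towers=[B; D; G/F/A/C/E; H] holding=-
pre[unstack(E, C)]: on(E,C) ok, clear(E) ok, handempty ok
all met → apply unstack(E, C)
after:  towers=[B; D; G/F/A/C; H] holding=E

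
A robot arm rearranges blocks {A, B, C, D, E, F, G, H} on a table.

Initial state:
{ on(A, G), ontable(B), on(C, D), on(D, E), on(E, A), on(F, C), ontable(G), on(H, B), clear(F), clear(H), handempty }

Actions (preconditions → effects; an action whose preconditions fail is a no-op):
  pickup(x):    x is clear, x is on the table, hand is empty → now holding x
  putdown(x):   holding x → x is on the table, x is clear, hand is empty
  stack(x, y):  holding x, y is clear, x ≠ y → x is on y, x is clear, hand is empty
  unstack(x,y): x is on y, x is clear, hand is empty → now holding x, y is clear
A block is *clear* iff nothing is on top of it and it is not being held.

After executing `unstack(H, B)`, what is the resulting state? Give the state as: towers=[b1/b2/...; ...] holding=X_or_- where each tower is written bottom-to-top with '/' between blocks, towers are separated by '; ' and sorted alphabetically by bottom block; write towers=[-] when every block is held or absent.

before: towers=[B/H; G/A/E/D/C/F] holding=-
pre[unstack(H, B)]: on(H,B) ✓, clear(H) ✓, handempty ✓
all met → apply unstack(H, B)
after:  towers=[B; G/A/E/D/C/F] holding=H

towers=[B; G/A/E/D/C/F] holding=H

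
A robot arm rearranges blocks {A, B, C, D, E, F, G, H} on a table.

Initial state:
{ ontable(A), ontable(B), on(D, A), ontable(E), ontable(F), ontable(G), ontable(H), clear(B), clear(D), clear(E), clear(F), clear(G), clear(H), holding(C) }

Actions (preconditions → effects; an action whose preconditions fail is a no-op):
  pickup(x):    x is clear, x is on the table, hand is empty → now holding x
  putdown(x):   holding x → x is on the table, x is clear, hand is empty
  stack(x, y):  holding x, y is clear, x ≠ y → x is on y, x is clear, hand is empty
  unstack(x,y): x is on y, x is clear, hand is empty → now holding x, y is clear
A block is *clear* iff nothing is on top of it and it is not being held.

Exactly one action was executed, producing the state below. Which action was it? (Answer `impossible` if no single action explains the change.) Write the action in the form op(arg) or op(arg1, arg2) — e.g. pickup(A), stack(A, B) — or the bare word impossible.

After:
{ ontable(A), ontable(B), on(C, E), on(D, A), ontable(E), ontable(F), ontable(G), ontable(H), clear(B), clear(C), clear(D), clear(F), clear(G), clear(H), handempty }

target: towers=[A/D; B; E/C; F; G; H] holding=-
        putdown(C) → towers=[A/D; B; C; E; F; G; H] holding=-
       stack(C, G) → towers=[A/D; B; E; F; G/C; H] holding=-
       stack(C, E) → towers=[A/D; B; E/C; F; G; H] holding=-  ← match
       stack(C, H) → towers=[A/D; B; E; F; G; H/C] holding=-
       stack(C, B) → towers=[A/D; B/C; E; F; G; H] holding=-
       stack(C, F) → towers=[A/D; B; E; F/C; G; H] holding=-
       stack(C, D) → towers=[A/D/C; B; E; F; G; H] holding=-

stack(C, E)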